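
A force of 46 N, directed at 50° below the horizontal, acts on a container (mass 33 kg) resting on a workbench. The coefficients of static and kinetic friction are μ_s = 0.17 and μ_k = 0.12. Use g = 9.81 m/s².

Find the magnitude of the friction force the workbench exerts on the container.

f ≈ 29.6 N

N = m g + P sin α = 323.7 + 46×sin 50° = 359 N.
The horizontal driving force is P cos α = 29.57 N, so equilibrium needs friction f = 29.57 N.
μ_s N = 0.17 × 359 = 61.02 N.
Since 29.57 N does not exceed the limit, the container stays at rest and f = 29.6 N.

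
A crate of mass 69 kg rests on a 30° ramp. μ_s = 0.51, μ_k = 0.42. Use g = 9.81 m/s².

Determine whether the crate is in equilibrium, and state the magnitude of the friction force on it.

f ≈ 246 N

N = m g cos θ = 586 N.
Down-slope weight component: m g sin θ = 338 N.
μ_s N = 299 N.
338 > 299 N, so it slides; kinetic friction f = μ_k N = 0.42×586 = 246 N.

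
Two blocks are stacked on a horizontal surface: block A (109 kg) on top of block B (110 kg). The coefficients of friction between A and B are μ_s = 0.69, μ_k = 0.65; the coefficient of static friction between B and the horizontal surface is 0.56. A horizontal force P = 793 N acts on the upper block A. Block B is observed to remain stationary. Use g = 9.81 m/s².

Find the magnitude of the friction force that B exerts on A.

f ≈ 695 N

The normal force B exerts on A is simply A's weight, N₁ = 1069 N.
Maximum static friction on A from B: μ_s N₁ = 0.69×1069 = 737.8 N.
Since P = 793 N > 737.8 N, A slides on B; the A–B friction is kinetic: f₁ = μ_k N₁ = 0.65×1069 = 695 N.
B experiences an equal 695 N forward from A (third law). B is in equilibrium, so the floor supplies f₂ = 695 N of static friction (limit μ_s(m_A+m_B)g = 1203 N, not exceeded).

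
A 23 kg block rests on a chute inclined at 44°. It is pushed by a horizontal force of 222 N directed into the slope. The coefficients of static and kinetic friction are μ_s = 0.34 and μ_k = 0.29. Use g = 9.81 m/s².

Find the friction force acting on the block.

f ≈ 2.96 N (down the incline)

The horizontal push has a component P sin θ into the surface, so N = m g cos θ + P sin θ = 162.3 + 154.2 = 316.5 N.
Parallel to the incline: P cos θ − m g sin θ = 159.7 − 156.7 = 2.958 N; the friction needed to balance this is 2.958 N acting down the slope.
Maximum static friction: μ_s N = 0.34 × 316.5 = 107.6 N.
Since 2.958 N is within the 107.6 N limit, the block stays put and friction is exactly 2.96 N.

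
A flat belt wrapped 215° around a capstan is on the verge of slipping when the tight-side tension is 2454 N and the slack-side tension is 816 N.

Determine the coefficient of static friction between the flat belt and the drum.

μ ≈ 0.293

T₂/T₁ = e^{μβ} → μ = ln(T₂/T₁)/β.
β = 215° = 3.752 rad.
μ = ln(2454/816)/3.752 = ln(3.007)/3.752 = 0.293.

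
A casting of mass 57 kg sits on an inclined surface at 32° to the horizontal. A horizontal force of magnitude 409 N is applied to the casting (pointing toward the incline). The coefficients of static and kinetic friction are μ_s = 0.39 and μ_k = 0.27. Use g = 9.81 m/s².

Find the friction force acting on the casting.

f ≈ 50.5 N (down the incline)

Resolve perpendicular to the incline: N = m g cos θ + P sin θ = 57×9.81×cos 32° + 409×sin 32° = 690.9 N.
Parallel to the incline: P cos θ − m g sin θ = 346.9 − 296.3 = 50.54 N; the friction needed to balance this is 50.54 N acting down the slope.
The limit of static friction is μ_s N = 269.5 N.
|f_req| = 50.54 ≤ 269.5 N → the casting is in equilibrium; friction equals the required value.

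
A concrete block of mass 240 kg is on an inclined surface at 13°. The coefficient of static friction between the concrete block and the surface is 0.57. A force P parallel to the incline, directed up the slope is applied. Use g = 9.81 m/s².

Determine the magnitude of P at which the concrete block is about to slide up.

At impending motion up the slope, friction acts down-slope at its limit: f = μ_s N.
P is parallel to the surface, so N = m g cos θ = 2290 N.
Along the incline: P = m g sin θ + μ_s N = 530 + 0.57×2290 = 1840 N.

P ≈ 1840 N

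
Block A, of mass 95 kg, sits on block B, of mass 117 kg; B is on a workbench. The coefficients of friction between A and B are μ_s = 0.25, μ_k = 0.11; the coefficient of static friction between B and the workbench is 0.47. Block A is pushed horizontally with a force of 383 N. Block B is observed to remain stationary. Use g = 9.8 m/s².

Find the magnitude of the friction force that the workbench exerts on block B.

f ≈ 102 N

Normal force at the A–B interface: N₁ = m_A g = 931 N.
So the A–B interface can sustain at most μ_s N₁ = 232.8 N of static friction.
P = 383 N exceeds that limit, so A slips over B and the interface friction becomes kinetic: f₁ = μ_k N₁ = 0.11×931 = 102 N.
By Newton's third law B feels 102 N forward from A. With B stationary, the floor's static friction on B balances it: f₂ = 102 N (well within μ_s(m_A+m_B)g = 976.5 N).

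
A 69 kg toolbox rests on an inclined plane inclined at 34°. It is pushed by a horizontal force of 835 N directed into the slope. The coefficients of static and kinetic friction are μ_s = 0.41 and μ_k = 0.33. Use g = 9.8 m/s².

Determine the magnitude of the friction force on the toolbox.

f ≈ 314 N (down the incline)

Normal direction: N = m g cos θ + P sin θ = 1028 N.
Parallel to the incline: P cos θ − m g sin θ = 692.2 − 378.1 = 314.1 N; the friction needed to balance this is 314.1 N acting down the slope.
The limit of static friction is μ_s N = 421.3 N.
Since 314.1 N is within the 421.3 N limit, the toolbox stays put and friction is exactly 314 N.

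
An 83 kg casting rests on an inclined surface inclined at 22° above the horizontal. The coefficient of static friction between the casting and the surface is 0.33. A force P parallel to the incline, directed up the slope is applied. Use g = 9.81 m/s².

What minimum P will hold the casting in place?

The casting tends to slide down (tan θ > μ_s), so at the point of impending slip friction acts up-slope at its limit: f = μ_s N.
P is parallel to the surface, so N = m g cos θ = 755 N.
Along the incline: P + μ_s N = m g sin θ, so P = 305 − 0.33×755 = 55.9 N.

P_min ≈ 55.9 N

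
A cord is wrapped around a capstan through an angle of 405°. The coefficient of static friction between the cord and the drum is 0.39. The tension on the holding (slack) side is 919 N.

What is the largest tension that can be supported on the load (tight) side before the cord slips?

At impending slip the capstan equation gives T₂/T₁ = e^{μβ} with β in radians.
β = 405° × π/180 = 7.069 rad.
e^{μβ} = e^{0.39×7.069} = 15.75.
T₂ = T₁ · e^{μβ} = 919 × 15.75 = 14500 N.

T_max ≈ 14500 N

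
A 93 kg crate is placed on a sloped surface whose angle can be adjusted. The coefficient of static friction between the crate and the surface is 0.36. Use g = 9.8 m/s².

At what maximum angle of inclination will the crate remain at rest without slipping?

θ_max ≈ 19.8°

At the slip threshold, m g sin θ = μ_s · m g cos θ, so tan θ = μ_s.
θ_max = arctan(0.36) = 19.8°.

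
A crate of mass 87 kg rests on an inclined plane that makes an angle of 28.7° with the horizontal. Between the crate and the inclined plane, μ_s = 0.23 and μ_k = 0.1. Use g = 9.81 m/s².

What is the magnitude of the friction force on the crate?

f ≈ 74.9 N (up the incline)

Normal force: N = m g cos θ = 87 × 9.81 × cos 28.7° = 748.6 N.
For equilibrium along the incline, friction must balance the weight component: f = m g sin θ = 409.9 N up the slope.
Static friction can supply at most μ_s N = 172.2 N.
Since |409.9| > 172.2 N, static friction cannot hold it; the crate slides down the incline and kinetic friction applies: f = μ_k N = 0.1 × 748.6 = 74.9 N.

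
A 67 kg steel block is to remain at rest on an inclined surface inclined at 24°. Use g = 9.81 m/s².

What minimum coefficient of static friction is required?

μ_s,min ≈ 0.445

At the slip threshold m g sin θ = μ_s m g cos θ, so μ_s,min = tan θ.
μ_s,min = tan 24° = 0.445.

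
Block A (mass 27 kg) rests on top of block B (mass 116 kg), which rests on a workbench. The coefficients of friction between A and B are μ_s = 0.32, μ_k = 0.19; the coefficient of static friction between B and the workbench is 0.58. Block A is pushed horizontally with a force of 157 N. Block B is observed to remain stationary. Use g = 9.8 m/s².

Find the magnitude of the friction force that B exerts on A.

f ≈ 50.3 N

Normal force at the A–B interface: N₁ = m_A g = 264.6 N.
Maximum static friction on A from B: μ_s N₁ = 0.32×264.6 = 84.67 N.
P = 157 N exceeds that limit, so A slips over B and the interface friction becomes kinetic: f₁ = μ_k N₁ = 0.19×264.6 = 50.3 N.
By Newton's third law B feels 50.3 N forward from A. With B stationary, the floor's static friction on B balances it: f₂ = 50.3 N (well within μ_s(m_A+m_B)g = 812.8 N).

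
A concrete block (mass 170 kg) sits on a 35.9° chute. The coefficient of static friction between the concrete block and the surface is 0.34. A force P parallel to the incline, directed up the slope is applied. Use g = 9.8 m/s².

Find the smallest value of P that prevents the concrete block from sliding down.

P_min ≈ 518 N

The concrete block tends to slide down (tan θ > μ_s), so at the point of impending slip friction acts up-slope at its limit: f = μ_s N.
P is parallel to the surface, so N = m g cos θ = 1350 N.
Along the incline: P + μ_s N = m g sin θ, so P = 977 − 0.34×1350 = 518 N.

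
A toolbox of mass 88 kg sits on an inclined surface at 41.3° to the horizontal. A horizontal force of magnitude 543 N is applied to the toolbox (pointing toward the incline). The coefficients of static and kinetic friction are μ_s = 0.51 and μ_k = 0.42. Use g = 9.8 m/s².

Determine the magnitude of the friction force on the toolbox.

f ≈ 161 N (up the incline)

Normal direction: N = m g cos θ + P sin θ = 1006 N.
Along the incline, the net driving force (taking up-slope positive) is P cos θ − m g sin θ = 407.9 − 569.2 = -161.2 N, so equilibrium requires friction f = 161.2 N (up-slope).
Maximum static friction: μ_s N = 0.51 × 1006 = 513.2 N.
|f_req| = 161.2 ≤ 513.2 N → the toolbox is in equilibrium; friction equals the required value.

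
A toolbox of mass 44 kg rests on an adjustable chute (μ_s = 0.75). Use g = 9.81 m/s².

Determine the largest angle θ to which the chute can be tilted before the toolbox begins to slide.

At the slip threshold, m g sin θ = μ_s · m g cos θ, so tan θ = μ_s.
θ_max = arctan(0.75) = 36.9°.

θ_max ≈ 36.9°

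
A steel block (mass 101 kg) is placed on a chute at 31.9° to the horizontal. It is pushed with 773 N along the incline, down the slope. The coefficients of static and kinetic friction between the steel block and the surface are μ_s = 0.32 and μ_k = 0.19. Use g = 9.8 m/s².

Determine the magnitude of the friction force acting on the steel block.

Normal force: N = m g cos θ = 101 × 9.8 × cos 31.9° = 840.3 N.
The friction needed for equilibrium is m g sin θ + P = 523 + 773 = 1296 N, measured positive up-slope.
Static friction can supply at most μ_s N = 268.9 N.
Since |1296| > 268.9 N, static friction cannot hold it; the steel block slides down the incline and kinetic friction applies: f = μ_k N = 0.19 × 840.3 = 160 N.

f ≈ 160 N (up the incline)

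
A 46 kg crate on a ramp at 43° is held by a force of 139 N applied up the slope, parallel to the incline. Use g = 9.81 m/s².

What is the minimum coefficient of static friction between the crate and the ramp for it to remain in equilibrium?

μ_s,min ≈ 0.511

N = m g cos θ = 330 N.
Friction must make up the shortfall along the incline: f = m g sin θ − P = 307.8 − 139 = 168.8 N.
At the threshold f = μ_s N, so μ_s,min = 168.8/330 = 0.511.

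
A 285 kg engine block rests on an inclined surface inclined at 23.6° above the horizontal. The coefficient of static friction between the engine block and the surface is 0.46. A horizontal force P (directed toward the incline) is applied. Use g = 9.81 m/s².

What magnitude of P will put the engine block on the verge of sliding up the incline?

At impending motion up the slope, friction acts down-slope at its limit: f = μ_s N.
Perpendicular to the incline: N = m g cos θ + P sin θ.
Along the incline: P cos θ = m g sin θ + μ_s N = m g sin θ + μ_s (m g cos θ + P sin θ).
Solving, P (cos θ − μ_s sin θ) = m g (sin θ + μ_s cos θ), so P = 285×9.81×(sin 23.6° + 0.46 cos 23.6°)/(cos 23.6° − 0.46 sin 23.6°) = 2800×0.8219/0.7322 = 3140 N.

P ≈ 3140 N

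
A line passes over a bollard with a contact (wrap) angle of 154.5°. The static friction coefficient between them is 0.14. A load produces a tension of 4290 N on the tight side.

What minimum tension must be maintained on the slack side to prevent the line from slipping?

T_min ≈ 2940 N

Capstan equation at impending slip: T_tight/T_slack = e^{μβ}.
β = 154.5° = 2.697 rad; e^{μβ} = e^{0.14×2.697} = 1.459.
T_slack = T_tight / e^{μβ} = 4290 / 1.459 = 2940 N.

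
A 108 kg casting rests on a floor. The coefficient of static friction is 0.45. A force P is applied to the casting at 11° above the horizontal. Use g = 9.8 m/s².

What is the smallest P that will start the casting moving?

P ≈ 446 N

N = m g − P sin α (the pull lifts the casting).
At impending slip, P cos α = μ_s N = μ_s (m g − P sin α).
Solving: P (cos α + μ_s sin α) = μ_s m g → P = 0.45×1060/(cos 11° + 0.45 sin 11°) = 476/1.067 = 446 N.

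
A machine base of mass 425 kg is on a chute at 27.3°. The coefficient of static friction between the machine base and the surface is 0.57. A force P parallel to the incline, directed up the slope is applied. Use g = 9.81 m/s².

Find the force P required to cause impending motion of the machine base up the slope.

P ≈ 4020 N

At impending motion up the slope, friction acts down-slope at its limit: f = μ_s N.
P is parallel to the surface, so N = m g cos θ = 3700 N.
Along the incline: P = m g sin θ + μ_s N = 1910 + 0.57×3700 = 4020 N.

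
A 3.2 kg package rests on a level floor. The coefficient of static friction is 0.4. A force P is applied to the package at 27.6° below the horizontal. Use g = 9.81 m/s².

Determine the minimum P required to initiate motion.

P ≈ 17.9 N

N = m g + P sin α (the push presses the package into the level floor).
At impending slip, P cos α = μ_s N = μ_s (m g + P sin α).
Solving: P (cos α − μ_s sin α) = μ_s m g → P = 0.4×31.4/(cos 27.6° − 0.4 sin 27.6°) = 12.6/0.7009 = 17.9 N.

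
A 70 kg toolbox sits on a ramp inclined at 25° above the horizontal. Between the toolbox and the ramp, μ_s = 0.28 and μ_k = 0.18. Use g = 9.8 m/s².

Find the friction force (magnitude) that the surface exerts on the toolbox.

The normal reaction is N = m g cos θ = 621.7 N.
Along the slope the weight component is m g sin θ = 289.9 N; friction must supply exactly this, acting up-slope.
The static-friction ceiling is μ_s N = 0.28 × 621.7 = 174.1 N.
Since |289.9| > 174.1 N, static friction cannot hold it; the toolbox slides down the incline and kinetic friction applies: f = μ_k N = 0.18 × 621.7 = 112 N.

f ≈ 112 N (up the incline)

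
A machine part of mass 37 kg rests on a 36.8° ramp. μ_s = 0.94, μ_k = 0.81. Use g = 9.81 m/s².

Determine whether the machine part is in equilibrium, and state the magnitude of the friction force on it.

f ≈ 217 N

N = m g cos θ = 291 N.
Down-slope weight component: m g sin θ = 217 N.
μ_s N = 273 N.
217 ≤ 273 N, so it stays put; friction = 217 N.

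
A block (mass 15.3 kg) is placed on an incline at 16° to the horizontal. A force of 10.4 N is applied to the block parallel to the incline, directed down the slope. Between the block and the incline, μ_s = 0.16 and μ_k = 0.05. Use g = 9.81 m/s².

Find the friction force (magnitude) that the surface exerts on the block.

f ≈ 7.21 N (up the incline)

Normal force: N = m g cos θ = 15.3 × 9.81 × cos 16° = 144.3 N.
The friction needed for equilibrium is m g sin θ + P = 41.37 + 10.4 = 51.77 N, measured positive up-slope.
Maximum static friction available: μ_s N = 0.16 × 144.3 = 23.08 N.
|51.77| exceeds 23.08 N, so the block slips down-slope; friction is kinetic, f = μ_k N = 0.05×144.3 = 7.21 N.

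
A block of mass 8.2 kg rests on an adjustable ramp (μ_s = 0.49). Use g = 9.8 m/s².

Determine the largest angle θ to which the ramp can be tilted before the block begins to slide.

θ_max ≈ 26.1°

At the slip threshold, m g sin θ = μ_s · m g cos θ, so tan θ = μ_s.
θ_max = arctan(0.49) = 26.1°.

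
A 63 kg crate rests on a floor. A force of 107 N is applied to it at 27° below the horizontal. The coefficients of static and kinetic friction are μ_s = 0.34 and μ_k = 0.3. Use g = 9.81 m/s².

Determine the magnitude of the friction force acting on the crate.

f ≈ 95.3 N

The vertical component of P adds to the normal force: N = m g + P sin α = 618 + 48.58 = 666.6 N.
Horizontally, friction must balance P cos α = 95.34 N.
μ_s N = 0.34 × 666.6 = 226.6 N.
95.34 ≤ 226.6 N → static; friction equals the required 95.3 N.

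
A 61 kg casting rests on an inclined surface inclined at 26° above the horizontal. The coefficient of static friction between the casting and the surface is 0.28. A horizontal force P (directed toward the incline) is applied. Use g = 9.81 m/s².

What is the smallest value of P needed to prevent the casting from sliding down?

The casting tends to slide down (tan θ > μ_s), so at the point of impending slip friction acts up-slope at its limit: f = μ_s N.
Perpendicular to the incline: N = m g cos θ + P sin θ.
Along the incline: P cos θ + μ_s N = m g sin θ, i.e. P cos θ + μ_s (m g cos θ + P sin θ) = m g sin θ.
Solving, P (cos θ + μ_s sin θ) = m g (sin θ − μ_s cos θ), so P = 598×0.1867/1.022 = 109 N.

P_min ≈ 109 N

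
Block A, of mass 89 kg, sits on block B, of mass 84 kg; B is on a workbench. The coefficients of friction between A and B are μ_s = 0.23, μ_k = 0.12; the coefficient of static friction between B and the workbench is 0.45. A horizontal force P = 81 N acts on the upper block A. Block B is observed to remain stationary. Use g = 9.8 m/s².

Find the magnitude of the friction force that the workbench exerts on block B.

The normal force B exerts on A is simply A's weight, N₁ = 872.2 N.
Maximum static friction on A from B: μ_s N₁ = 0.23×872.2 = 200.6 N.
Since P = 81 N ≤ 200.6 N, A does not slip on B; friction on A equals P = 81 N.
By Newton's third law B feels 81 N forward from A. With B stationary, the floor's static friction on B balances it: f₂ = 81 N (well within μ_s(m_A+m_B)g = 762.9 N).

f ≈ 81 N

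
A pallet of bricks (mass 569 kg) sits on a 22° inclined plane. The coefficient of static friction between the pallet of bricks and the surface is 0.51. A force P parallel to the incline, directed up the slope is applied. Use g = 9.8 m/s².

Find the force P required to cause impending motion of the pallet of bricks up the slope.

P ≈ 4730 N

At impending motion up the slope, friction acts down-slope at its limit: f = μ_s N.
P is parallel to the surface, so N = m g cos θ = 5170 N.
Along the incline: P = m g sin θ + μ_s N = 2090 + 0.51×5170 = 4730 N.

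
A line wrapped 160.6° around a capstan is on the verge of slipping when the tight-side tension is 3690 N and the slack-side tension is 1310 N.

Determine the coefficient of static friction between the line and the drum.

T₂/T₁ = e^{μβ} → μ = ln(T₂/T₁)/β.
β = 160.6° = 2.803 rad.
μ = ln(3690/1310)/2.803 = ln(2.817)/2.803 = 0.369.

μ ≈ 0.369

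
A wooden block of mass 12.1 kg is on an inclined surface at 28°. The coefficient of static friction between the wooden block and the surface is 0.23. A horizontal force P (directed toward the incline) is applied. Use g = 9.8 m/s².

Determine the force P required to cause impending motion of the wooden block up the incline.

P ≈ 103 N

At impending motion up the slope, friction acts down-slope at its limit: f = μ_s N.
Perpendicular to the incline: N = m g cos θ + P sin θ.
Along the incline: P cos θ = m g sin θ + μ_s N = m g sin θ + μ_s (m g cos θ + P sin θ).
Solving, P (cos θ − μ_s sin θ) = m g (sin θ + μ_s cos θ), so P = 12.1×9.8×(sin 28° + 0.23 cos 28°)/(cos 28° − 0.23 sin 28°) = 119×0.6725/0.775 = 103 N.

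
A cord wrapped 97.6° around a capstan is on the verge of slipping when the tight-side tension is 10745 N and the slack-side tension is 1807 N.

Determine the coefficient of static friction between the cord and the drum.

μ ≈ 1.05

T₂/T₁ = e^{μβ} → μ = ln(T₂/T₁)/β.
β = 97.6° = 1.703 rad.
μ = ln(10745/1807)/1.703 = ln(5.946)/1.703 = 1.05.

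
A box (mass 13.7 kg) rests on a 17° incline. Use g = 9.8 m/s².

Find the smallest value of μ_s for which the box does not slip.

At the slip threshold m g sin θ = μ_s m g cos θ, so μ_s,min = tan θ.
μ_s,min = tan 17° = 0.306.

μ_s,min ≈ 0.306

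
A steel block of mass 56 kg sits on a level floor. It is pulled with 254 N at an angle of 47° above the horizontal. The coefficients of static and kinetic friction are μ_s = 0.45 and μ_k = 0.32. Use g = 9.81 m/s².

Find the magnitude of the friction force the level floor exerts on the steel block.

N = m g − P sin α = 549.4 − 254×sin 47° = 363.6 N.
Horizontally, friction must balance P cos α = 173.2 N.
μ_s N = 0.45 × 363.6 = 163.6 N.
The required friction exceeds μ_s N, so the steel block moves and f = μ_k N = 116 N.

f ≈ 116 N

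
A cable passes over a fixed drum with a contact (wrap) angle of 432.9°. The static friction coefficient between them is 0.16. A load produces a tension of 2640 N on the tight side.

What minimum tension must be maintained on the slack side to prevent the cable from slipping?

T_min ≈ 788 N

Capstan equation at impending slip: T_tight/T_slack = e^{μβ}.
β = 432.9° = 7.556 rad; e^{μβ} = e^{0.16×7.556} = 3.35.
T_slack = T_tight / e^{μβ} = 2640 / 3.35 = 788 N.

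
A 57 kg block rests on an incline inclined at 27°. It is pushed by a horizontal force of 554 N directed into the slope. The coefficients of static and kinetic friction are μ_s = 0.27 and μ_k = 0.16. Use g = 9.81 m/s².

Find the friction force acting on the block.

Resolve perpendicular to the incline: N = m g cos θ + P sin θ = 57×9.81×cos 27° + 554×sin 27° = 749.7 N.
Along the incline, the net driving force (taking up-slope positive) is P cos θ − m g sin θ = 493.6 − 253.9 = 239.8 N, so equilibrium requires friction f = -239.8 N (down-slope).
Maximum static friction: μ_s N = 0.27 × 749.7 = 202.4 N.
The required 239.8 N exceeds the static limit, so the block slides up-slope and f = μ_k N = 0.16×749.7 = 120 N.

f ≈ 120 N (down the incline)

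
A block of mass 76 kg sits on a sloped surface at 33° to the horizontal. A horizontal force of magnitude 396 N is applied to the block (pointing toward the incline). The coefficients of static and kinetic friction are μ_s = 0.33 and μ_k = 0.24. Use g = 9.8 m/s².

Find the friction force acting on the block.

The horizontal push has a component P sin θ into the surface, so N = m g cos θ + P sin θ = 624.6 + 215.7 = 840.3 N.
Along the incline, the net driving force (taking up-slope positive) is P cos θ − m g sin θ = 332.1 − 405.6 = -73.53 N, so equilibrium requires friction f = 73.53 N (up-slope).
Maximum static friction: μ_s N = 0.33 × 840.3 = 277.3 N.
|f_req| = 73.53 ≤ 277.3 N → the block is in equilibrium; friction equals the required value.

f ≈ 73.5 N (up the incline)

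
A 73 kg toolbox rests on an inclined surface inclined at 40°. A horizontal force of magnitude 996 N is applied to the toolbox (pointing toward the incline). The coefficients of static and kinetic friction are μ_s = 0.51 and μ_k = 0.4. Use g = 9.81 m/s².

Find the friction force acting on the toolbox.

f ≈ 303 N (down the incline)

Resolve perpendicular to the incline: N = m g cos θ + P sin θ = 73×9.81×cos 40° + 996×sin 40° = 1189 N.
Along the incline, the net driving force (taking up-slope positive) is P cos θ − m g sin θ = 763 − 460.3 = 302.7 N, so equilibrium requires friction f = -302.7 N (down-slope).
The limit of static friction is μ_s N = 606.3 N.
|f_req| = 302.7 ≤ 606.3 N → the toolbox is in equilibrium; friction equals the required value.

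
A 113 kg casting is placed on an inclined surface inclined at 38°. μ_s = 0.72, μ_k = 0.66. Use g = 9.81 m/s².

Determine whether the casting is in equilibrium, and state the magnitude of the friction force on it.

f ≈ 577 N

N = m g cos θ = 874 N.
Down-slope weight component: m g sin θ = 682 N.
μ_s N = 629 N.
682 > 629 N, so it slides; kinetic friction f = μ_k N = 0.66×874 = 577 N.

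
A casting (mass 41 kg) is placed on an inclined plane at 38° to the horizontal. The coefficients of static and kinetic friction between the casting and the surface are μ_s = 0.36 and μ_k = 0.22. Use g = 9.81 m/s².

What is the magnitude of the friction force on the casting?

The normal reaction is N = m g cos θ = 316.9 N.
Along the slope the weight component is m g sin θ = 247.6 N; friction must supply exactly this, acting up-slope.
The static-friction ceiling is μ_s N = 0.36 × 316.9 = 114.1 N.
Since |247.6| > 114.1 N, static friction cannot hold it; the casting slides down the incline and kinetic friction applies: f = μ_k N = 0.22 × 316.9 = 69.7 N.

f ≈ 69.7 N (up the incline)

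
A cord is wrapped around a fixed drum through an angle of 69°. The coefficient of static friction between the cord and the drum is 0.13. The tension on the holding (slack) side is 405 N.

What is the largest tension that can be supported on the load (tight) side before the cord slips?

At impending slip the capstan equation gives T₂/T₁ = e^{μβ} with β in radians.
β = 69° × π/180 = 1.204 rad.
e^{μβ} = e^{0.13×1.204} = 1.169.
T₂ = T₁ · e^{μβ} = 405 × 1.169 = 474 N.

T_max ≈ 474 N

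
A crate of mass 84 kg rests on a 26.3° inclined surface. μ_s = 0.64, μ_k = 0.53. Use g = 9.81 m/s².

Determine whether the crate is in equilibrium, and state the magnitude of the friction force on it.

f ≈ 365 N

N = m g cos θ = 739 N.
Down-slope weight component: m g sin θ = 365 N.
μ_s N = 473 N.
365 ≤ 473 N, so it stays put; friction = 365 N.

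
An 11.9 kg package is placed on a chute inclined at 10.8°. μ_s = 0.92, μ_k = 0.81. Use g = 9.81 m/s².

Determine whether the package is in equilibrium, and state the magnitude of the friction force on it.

N = m g cos θ = 115 N.
Down-slope weight component: m g sin θ = 21.9 N.
μ_s N = 105 N.
21.9 ≤ 105 N, so it stays put; friction = 21.9 N.

f ≈ 21.9 N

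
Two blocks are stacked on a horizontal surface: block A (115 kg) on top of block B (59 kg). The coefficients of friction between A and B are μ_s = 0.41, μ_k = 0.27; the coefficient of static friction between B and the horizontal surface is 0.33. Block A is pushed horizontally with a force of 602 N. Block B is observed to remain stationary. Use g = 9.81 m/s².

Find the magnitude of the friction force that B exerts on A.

Normal force at the A–B interface: N₁ = m_A g = 1128 N.
So the A–B interface can sustain at most μ_s N₁ = 462.5 N of static friction.
Since P = 602 N > 462.5 N, A slides on B; the A–B friction is kinetic: f₁ = μ_k N₁ = 0.27×1128 = 305 N.
B experiences an equal 305 N forward from A (third law). B is in equilibrium, so the floor supplies f₂ = 305 N of static friction (limit μ_s(m_A+m_B)g = 563.3 N, not exceeded).

f ≈ 305 N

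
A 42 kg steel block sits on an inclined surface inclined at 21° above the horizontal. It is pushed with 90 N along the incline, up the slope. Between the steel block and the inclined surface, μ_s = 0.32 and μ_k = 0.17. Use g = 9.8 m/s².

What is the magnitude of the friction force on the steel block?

f ≈ 57.5 N (up the incline)

Perpendicular to the surface, N = m g cos θ = 42·9.8·cos 21° = 384.3 N.
For equilibrium along the incline the friction force must supply f = m g sin θ − P = 147.5 − 90 = 57.5 N (positive meaning up-slope).
The static-friction ceiling is μ_s N = 0.32 × 384.3 = 123 N.
Since |57.5| ≤ 123 N, no slip — friction simply equals what equilibrium demands.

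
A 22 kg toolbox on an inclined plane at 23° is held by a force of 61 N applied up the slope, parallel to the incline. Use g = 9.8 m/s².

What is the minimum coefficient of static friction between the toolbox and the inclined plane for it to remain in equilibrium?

μ_s,min ≈ 0.117

N = m g cos θ = 198.5 N.
Friction must make up the shortfall along the incline: f = m g sin θ − P = 84.24 − 61 = 23.24 N.
At the threshold f = μ_s N, so μ_s,min = 23.24/198.5 = 0.117.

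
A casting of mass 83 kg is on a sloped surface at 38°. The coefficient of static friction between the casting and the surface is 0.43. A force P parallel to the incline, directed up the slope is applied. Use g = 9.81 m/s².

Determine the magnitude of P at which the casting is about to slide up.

P ≈ 777 N

At impending motion up the slope, friction acts down-slope at its limit: f = μ_s N.
P is parallel to the surface, so N = m g cos θ = 642 N.
Along the incline: P = m g sin θ + μ_s N = 501 + 0.43×642 = 777 N.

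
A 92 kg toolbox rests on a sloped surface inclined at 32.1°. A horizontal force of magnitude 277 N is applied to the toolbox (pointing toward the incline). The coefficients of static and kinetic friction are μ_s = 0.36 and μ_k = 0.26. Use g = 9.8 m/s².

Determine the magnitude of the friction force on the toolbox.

Resolve perpendicular to the incline: N = m g cos θ + P sin θ = 92×9.8×cos 32.1° + 277×sin 32.1° = 911 N.
Along the incline, the net driving force (taking up-slope positive) is P cos θ − m g sin θ = 234.7 − 479.1 = -244.5 N, so equilibrium requires friction f = 244.5 N (up-slope).
Maximum static friction: μ_s N = 0.36 × 911 = 327.9 N.
Since 244.5 N is within the 327.9 N limit, the toolbox stays put and friction is exactly 244 N.

f ≈ 244 N (up the incline)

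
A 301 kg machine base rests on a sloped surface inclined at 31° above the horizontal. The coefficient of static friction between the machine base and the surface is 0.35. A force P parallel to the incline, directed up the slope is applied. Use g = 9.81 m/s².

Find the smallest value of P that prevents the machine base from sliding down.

The machine base tends to slide down (tan θ > μ_s), so at the point of impending slip friction acts up-slope at its limit: f = μ_s N.
P is parallel to the surface, so N = m g cos θ = 2530 N.
Along the incline: P + μ_s N = m g sin θ, so P = 1520 − 0.35×2530 = 635 N.

P_min ≈ 635 N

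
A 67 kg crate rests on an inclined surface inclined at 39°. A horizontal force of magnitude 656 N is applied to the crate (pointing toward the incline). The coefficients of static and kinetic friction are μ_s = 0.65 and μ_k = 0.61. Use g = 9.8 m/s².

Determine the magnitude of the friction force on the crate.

f ≈ 96.6 N (down the incline)

Resolve perpendicular to the incline: N = m g cos θ + P sin θ = 67×9.8×cos 39° + 656×sin 39° = 923.1 N.
Parallel to the incline: P cos θ − m g sin θ = 509.8 − 413.2 = 96.6 N; the friction needed to balance this is 96.6 N acting down the slope.
The limit of static friction is μ_s N = 600 N.
Since 96.6 N is within the 600 N limit, the crate stays put and friction is exactly 96.6 N.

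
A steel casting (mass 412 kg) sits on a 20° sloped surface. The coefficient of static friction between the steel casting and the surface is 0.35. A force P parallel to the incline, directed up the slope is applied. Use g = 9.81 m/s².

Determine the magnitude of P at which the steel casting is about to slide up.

At impending motion up the slope, friction acts down-slope at its limit: f = μ_s N.
P is parallel to the surface, so N = m g cos θ = 3800 N.
Along the incline: P = m g sin θ + μ_s N = 1380 + 0.35×3800 = 2710 N.

P ≈ 2710 N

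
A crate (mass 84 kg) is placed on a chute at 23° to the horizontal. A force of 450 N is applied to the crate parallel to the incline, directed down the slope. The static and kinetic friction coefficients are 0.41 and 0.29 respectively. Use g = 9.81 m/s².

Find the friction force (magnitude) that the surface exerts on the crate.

f ≈ 220 N (up the incline)

Perpendicular to the surface, N = m g cos θ = 84·9.81·cos 23° = 758.5 N.
For equilibrium along the incline the friction force must supply f = m g sin θ + P = 322 + 450 = 772 N (positive meaning up-slope).
The static-friction ceiling is μ_s N = 0.41 × 758.5 = 311 N.
Since |772| > 311 N, static friction cannot hold it; the crate slides down the incline and kinetic friction applies: f = μ_k N = 0.29 × 758.5 = 220 N.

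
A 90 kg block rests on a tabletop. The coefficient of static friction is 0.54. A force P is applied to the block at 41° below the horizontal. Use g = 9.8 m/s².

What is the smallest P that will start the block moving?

P ≈ 1190 N

N = m g + P sin α (the push presses the block into the tabletop).
At impending slip, P cos α = μ_s N = μ_s (m g + P sin α).
Solving: P (cos α − μ_s sin α) = μ_s m g → P = 0.54×882/(cos 41° − 0.54 sin 41°) = 476/0.4004 = 1190 N.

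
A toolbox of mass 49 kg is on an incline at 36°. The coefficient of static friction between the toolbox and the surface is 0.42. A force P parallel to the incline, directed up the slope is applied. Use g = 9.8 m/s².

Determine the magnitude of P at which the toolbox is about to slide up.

P ≈ 445 N

At impending motion up the slope, friction acts down-slope at its limit: f = μ_s N.
P is parallel to the surface, so N = m g cos θ = 388 N.
Along the incline: P = m g sin θ + μ_s N = 282 + 0.42×388 = 445 N.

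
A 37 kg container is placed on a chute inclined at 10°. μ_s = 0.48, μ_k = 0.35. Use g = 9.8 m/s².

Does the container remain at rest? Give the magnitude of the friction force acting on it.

f ≈ 63 N

N = m g cos θ = 357 N.
Down-slope weight component: m g sin θ = 63 N.
μ_s N = 171 N.
63 ≤ 171 N, so it stays put; friction = 63 N.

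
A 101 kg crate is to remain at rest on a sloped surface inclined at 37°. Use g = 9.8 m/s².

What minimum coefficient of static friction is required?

μ_s,min ≈ 0.754

At the slip threshold m g sin θ = μ_s m g cos θ, so μ_s,min = tan θ.
μ_s,min = tan 37° = 0.754.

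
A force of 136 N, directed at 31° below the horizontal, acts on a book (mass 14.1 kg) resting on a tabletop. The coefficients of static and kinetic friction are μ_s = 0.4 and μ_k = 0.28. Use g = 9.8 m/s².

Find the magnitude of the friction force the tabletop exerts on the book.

Vertical equilibrium gives N = m g + P sin α = 208.2 N.
Horizontally, friction must balance P cos α = 116.6 N.
The static-friction limit is μ_s N = 83.29 N.
116.6 > 83.29 N → the book slides; f = μ_k N = 0.28×208.2 = 58.3 N.

f ≈ 58.3 N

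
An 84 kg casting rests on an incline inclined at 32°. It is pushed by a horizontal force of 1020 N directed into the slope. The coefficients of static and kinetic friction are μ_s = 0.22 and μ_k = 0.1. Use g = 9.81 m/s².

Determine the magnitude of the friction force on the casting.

f ≈ 124 N (down the incline)

Normal direction: N = m g cos θ + P sin θ = 1239 N.
Parallel to the incline: P cos θ − m g sin θ = 865 − 436.7 = 428.3 N; the friction needed to balance this is 428.3 N acting down the slope.
Maximum static friction: μ_s N = 0.22 × 1239 = 272.7 N.
|f_req| = 428.3 > 272.7 N → the casting slides up the incline; f = μ_k N = 0.1 × 1239 = 124 N.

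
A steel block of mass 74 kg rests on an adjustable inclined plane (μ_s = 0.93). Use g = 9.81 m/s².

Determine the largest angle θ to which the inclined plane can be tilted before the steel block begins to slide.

θ_max ≈ 42.9°

At the slip threshold, m g sin θ = μ_s · m g cos θ, so tan θ = μ_s.
θ_max = arctan(0.93) = 42.9°.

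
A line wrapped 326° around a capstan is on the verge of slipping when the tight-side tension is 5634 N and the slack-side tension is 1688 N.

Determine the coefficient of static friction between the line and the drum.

μ ≈ 0.212

T₂/T₁ = e^{μβ} → μ = ln(T₂/T₁)/β.
β = 326° = 5.69 rad.
μ = ln(5634/1688)/5.69 = ln(3.338)/5.69 = 0.212.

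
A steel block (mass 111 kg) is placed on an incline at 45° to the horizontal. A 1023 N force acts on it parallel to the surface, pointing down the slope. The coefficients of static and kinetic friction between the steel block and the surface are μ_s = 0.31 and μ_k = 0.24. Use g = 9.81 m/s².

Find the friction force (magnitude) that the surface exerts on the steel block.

Normal force: N = m g cos θ = 111 × 9.81 × cos 45° = 770 N.
The friction needed for equilibrium is m g sin θ + P = 770 + 1023 = 1793 N, measured positive up-slope.
Static friction can supply at most μ_s N = 238.7 N.
|1793| exceeds 238.7 N, so the steel block slips down-slope; friction is kinetic, f = μ_k N = 0.24×770 = 185 N.

f ≈ 185 N (up the incline)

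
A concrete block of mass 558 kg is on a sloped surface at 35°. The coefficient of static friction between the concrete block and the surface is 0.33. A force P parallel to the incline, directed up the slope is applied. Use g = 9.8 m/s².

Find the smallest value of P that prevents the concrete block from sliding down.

The concrete block tends to slide down (tan θ > μ_s), so at the point of impending slip friction acts up-slope at its limit: f = μ_s N.
P is parallel to the surface, so N = m g cos θ = 4480 N.
Along the incline: P + μ_s N = m g sin θ, so P = 3140 − 0.33×4480 = 1660 N.

P_min ≈ 1660 N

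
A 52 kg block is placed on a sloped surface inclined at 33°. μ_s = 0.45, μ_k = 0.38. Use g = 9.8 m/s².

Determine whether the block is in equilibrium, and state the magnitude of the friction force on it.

f ≈ 162 N

N = m g cos θ = 427 N.
Down-slope weight component: m g sin θ = 278 N.
μ_s N = 192 N.
278 > 192 N, so it slides; kinetic friction f = μ_k N = 0.38×427 = 162 N.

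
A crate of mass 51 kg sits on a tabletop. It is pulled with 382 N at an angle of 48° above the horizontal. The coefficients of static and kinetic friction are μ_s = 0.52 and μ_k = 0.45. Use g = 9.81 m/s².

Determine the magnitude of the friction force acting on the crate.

N = m g − P sin α = 500.3 − 382×sin 48° = 216.4 N.
For equilibrium, f = P cos α = 382×cos 48° = 255.6 N.
The static-friction limit is μ_s N = 112.5 N.
255.6 > 112.5 N → the crate slides; f = μ_k N = 0.45×216.4 = 97.4 N.

f ≈ 97.4 N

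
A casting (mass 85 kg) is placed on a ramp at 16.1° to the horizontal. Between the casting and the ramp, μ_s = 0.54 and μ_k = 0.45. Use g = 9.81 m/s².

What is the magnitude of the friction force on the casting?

f ≈ 231 N (up the incline)

Perpendicular to the surface, N = m g cos θ = 85·9.81·cos 16.1° = 801.1 N.
Along the slope the weight component is m g sin θ = 231.2 N; friction must supply exactly this, acting up-slope.
Maximum static friction available: μ_s N = 0.54 × 801.1 = 432.6 N.
Since |231.2| ≤ 432.6 N, no slip — friction simply equals what equilibrium demands.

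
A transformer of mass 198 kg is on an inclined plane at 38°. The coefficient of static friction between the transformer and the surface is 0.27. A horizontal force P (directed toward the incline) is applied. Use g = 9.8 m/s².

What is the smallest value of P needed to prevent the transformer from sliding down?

P_min ≈ 819 N

The transformer tends to slide down (tan θ > μ_s), so at the point of impending slip friction acts up-slope at its limit: f = μ_s N.
Perpendicular to the incline: N = m g cos θ + P sin θ.
Along the incline: P cos θ + μ_s N = m g sin θ, i.e. P cos θ + μ_s (m g cos θ + P sin θ) = m g sin θ.
Solving, P (cos θ + μ_s sin θ) = m g (sin θ − μ_s cos θ), so P = 1940×0.4029/0.9542 = 819 N.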